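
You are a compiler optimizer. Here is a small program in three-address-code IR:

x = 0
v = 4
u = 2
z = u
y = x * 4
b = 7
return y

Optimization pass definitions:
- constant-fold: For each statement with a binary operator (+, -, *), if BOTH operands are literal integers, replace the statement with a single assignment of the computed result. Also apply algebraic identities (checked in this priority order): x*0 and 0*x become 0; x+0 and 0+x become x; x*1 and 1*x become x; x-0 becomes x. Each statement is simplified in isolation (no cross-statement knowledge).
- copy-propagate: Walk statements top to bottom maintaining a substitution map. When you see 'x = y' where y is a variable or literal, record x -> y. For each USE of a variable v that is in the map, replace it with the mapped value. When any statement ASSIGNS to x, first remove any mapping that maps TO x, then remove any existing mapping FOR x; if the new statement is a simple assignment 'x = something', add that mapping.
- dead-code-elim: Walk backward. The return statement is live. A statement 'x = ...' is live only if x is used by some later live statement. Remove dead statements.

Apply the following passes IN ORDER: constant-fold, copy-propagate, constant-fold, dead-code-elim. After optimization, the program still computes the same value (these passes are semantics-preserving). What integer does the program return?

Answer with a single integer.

Answer: 0

Derivation:
Initial IR:
  x = 0
  v = 4
  u = 2
  z = u
  y = x * 4
  b = 7
  return y
After constant-fold (7 stmts):
  x = 0
  v = 4
  u = 2
  z = u
  y = x * 4
  b = 7
  return y
After copy-propagate (7 stmts):
  x = 0
  v = 4
  u = 2
  z = 2
  y = 0 * 4
  b = 7
  return y
After constant-fold (7 stmts):
  x = 0
  v = 4
  u = 2
  z = 2
  y = 0
  b = 7
  return y
After dead-code-elim (2 stmts):
  y = 0
  return y
Evaluate:
  x = 0  =>  x = 0
  v = 4  =>  v = 4
  u = 2  =>  u = 2
  z = u  =>  z = 2
  y = x * 4  =>  y = 0
  b = 7  =>  b = 7
  return y = 0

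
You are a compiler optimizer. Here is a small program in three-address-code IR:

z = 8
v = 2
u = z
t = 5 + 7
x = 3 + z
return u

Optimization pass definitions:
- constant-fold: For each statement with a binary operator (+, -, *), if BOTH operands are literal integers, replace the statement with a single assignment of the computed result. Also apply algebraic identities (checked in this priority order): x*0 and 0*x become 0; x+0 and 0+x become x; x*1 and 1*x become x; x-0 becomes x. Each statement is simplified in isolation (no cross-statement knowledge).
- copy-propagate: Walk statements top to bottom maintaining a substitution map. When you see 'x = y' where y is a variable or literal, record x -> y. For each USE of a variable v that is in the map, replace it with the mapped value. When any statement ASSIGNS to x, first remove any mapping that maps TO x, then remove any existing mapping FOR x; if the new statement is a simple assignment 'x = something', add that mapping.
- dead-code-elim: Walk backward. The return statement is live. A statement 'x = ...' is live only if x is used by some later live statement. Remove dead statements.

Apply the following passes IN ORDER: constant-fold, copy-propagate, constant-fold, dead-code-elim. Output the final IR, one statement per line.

Answer: return 8

Derivation:
Initial IR:
  z = 8
  v = 2
  u = z
  t = 5 + 7
  x = 3 + z
  return u
After constant-fold (6 stmts):
  z = 8
  v = 2
  u = z
  t = 12
  x = 3 + z
  return u
After copy-propagate (6 stmts):
  z = 8
  v = 2
  u = 8
  t = 12
  x = 3 + 8
  return 8
After constant-fold (6 stmts):
  z = 8
  v = 2
  u = 8
  t = 12
  x = 11
  return 8
After dead-code-elim (1 stmts):
  return 8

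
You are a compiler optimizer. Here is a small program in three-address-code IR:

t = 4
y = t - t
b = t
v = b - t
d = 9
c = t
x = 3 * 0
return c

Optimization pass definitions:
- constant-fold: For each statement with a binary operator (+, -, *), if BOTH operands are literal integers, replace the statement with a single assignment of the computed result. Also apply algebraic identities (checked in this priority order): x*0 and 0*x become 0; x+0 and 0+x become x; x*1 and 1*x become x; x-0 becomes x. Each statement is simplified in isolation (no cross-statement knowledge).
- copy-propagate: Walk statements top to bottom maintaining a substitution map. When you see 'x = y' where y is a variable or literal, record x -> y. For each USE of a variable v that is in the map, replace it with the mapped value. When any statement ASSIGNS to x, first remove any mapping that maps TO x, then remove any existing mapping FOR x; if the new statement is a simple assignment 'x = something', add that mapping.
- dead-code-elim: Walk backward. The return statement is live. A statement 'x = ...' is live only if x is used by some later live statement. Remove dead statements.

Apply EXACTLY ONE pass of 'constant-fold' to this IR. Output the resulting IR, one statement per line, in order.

Applying constant-fold statement-by-statement:
  [1] t = 4  (unchanged)
  [2] y = t - t  (unchanged)
  [3] b = t  (unchanged)
  [4] v = b - t  (unchanged)
  [5] d = 9  (unchanged)
  [6] c = t  (unchanged)
  [7] x = 3 * 0  -> x = 0
  [8] return c  (unchanged)
Result (8 stmts):
  t = 4
  y = t - t
  b = t
  v = b - t
  d = 9
  c = t
  x = 0
  return c

Answer: t = 4
y = t - t
b = t
v = b - t
d = 9
c = t
x = 0
return c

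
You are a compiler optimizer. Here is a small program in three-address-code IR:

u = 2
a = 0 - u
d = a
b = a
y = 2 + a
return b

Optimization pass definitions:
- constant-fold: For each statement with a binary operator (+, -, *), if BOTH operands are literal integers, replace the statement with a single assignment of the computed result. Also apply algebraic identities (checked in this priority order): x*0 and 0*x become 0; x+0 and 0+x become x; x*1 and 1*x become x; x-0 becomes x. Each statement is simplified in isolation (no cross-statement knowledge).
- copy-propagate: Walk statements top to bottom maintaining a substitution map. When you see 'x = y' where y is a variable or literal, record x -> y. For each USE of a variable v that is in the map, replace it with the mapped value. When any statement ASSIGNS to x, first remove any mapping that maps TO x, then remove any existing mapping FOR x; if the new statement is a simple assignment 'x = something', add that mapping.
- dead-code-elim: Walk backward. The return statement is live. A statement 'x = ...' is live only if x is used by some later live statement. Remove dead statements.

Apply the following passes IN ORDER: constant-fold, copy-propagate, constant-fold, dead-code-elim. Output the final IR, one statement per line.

Answer: a = -2
return a

Derivation:
Initial IR:
  u = 2
  a = 0 - u
  d = a
  b = a
  y = 2 + a
  return b
After constant-fold (6 stmts):
  u = 2
  a = 0 - u
  d = a
  b = a
  y = 2 + a
  return b
After copy-propagate (6 stmts):
  u = 2
  a = 0 - 2
  d = a
  b = a
  y = 2 + a
  return a
After constant-fold (6 stmts):
  u = 2
  a = -2
  d = a
  b = a
  y = 2 + a
  return a
After dead-code-elim (2 stmts):
  a = -2
  return a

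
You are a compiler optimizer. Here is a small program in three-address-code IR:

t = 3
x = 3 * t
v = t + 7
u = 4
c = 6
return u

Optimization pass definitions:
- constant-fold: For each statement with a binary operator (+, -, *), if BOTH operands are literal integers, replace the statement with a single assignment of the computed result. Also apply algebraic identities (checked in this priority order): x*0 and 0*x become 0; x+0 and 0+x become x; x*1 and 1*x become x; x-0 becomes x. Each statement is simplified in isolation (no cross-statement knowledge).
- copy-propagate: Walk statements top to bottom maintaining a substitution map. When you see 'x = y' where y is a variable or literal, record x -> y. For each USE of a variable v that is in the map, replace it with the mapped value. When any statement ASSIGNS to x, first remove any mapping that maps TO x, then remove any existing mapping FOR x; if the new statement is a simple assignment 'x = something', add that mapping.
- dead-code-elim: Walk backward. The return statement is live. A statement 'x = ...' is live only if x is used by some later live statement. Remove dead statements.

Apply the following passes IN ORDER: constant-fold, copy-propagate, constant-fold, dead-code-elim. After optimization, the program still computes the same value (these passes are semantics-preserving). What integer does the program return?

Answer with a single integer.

Answer: 4

Derivation:
Initial IR:
  t = 3
  x = 3 * t
  v = t + 7
  u = 4
  c = 6
  return u
After constant-fold (6 stmts):
  t = 3
  x = 3 * t
  v = t + 7
  u = 4
  c = 6
  return u
After copy-propagate (6 stmts):
  t = 3
  x = 3 * 3
  v = 3 + 7
  u = 4
  c = 6
  return 4
After constant-fold (6 stmts):
  t = 3
  x = 9
  v = 10
  u = 4
  c = 6
  return 4
After dead-code-elim (1 stmts):
  return 4
Evaluate:
  t = 3  =>  t = 3
  x = 3 * t  =>  x = 9
  v = t + 7  =>  v = 10
  u = 4  =>  u = 4
  c = 6  =>  c = 6
  return u = 4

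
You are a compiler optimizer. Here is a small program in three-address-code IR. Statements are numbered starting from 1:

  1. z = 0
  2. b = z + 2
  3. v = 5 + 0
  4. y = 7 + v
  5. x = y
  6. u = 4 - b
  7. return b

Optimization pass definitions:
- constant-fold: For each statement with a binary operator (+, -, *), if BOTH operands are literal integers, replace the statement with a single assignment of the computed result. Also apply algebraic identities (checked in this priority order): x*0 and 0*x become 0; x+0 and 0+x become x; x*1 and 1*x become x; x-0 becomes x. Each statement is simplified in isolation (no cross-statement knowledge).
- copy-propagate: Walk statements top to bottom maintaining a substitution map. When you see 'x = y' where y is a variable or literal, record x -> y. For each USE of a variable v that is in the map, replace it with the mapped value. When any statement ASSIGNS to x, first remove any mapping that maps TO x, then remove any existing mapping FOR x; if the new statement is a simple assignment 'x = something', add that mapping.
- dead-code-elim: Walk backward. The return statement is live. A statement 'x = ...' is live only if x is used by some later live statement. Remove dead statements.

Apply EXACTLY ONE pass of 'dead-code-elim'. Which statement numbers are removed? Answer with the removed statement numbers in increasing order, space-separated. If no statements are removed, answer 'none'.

Answer: 3 4 5 6

Derivation:
Backward liveness scan:
Stmt 1 'z = 0': KEEP (z is live); live-in = []
Stmt 2 'b = z + 2': KEEP (b is live); live-in = ['z']
Stmt 3 'v = 5 + 0': DEAD (v not in live set ['b'])
Stmt 4 'y = 7 + v': DEAD (y not in live set ['b'])
Stmt 5 'x = y': DEAD (x not in live set ['b'])
Stmt 6 'u = 4 - b': DEAD (u not in live set ['b'])
Stmt 7 'return b': KEEP (return); live-in = ['b']
Removed statement numbers: [3, 4, 5, 6]
Surviving IR:
  z = 0
  b = z + 2
  return b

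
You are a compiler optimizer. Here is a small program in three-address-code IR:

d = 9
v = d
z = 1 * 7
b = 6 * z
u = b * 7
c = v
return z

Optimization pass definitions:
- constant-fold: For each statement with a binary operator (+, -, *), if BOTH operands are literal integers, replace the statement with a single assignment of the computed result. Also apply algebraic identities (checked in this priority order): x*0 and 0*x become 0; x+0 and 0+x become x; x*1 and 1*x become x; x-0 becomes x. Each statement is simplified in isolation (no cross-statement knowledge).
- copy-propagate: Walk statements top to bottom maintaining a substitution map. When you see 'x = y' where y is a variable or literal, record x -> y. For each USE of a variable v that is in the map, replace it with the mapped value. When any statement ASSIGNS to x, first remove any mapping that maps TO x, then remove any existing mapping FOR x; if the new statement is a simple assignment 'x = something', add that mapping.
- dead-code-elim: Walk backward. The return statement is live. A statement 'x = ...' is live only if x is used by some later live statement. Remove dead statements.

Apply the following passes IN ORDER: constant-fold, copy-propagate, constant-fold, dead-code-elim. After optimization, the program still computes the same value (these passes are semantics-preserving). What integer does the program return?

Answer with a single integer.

Initial IR:
  d = 9
  v = d
  z = 1 * 7
  b = 6 * z
  u = b * 7
  c = v
  return z
After constant-fold (7 stmts):
  d = 9
  v = d
  z = 7
  b = 6 * z
  u = b * 7
  c = v
  return z
After copy-propagate (7 stmts):
  d = 9
  v = 9
  z = 7
  b = 6 * 7
  u = b * 7
  c = 9
  return 7
After constant-fold (7 stmts):
  d = 9
  v = 9
  z = 7
  b = 42
  u = b * 7
  c = 9
  return 7
After dead-code-elim (1 stmts):
  return 7
Evaluate:
  d = 9  =>  d = 9
  v = d  =>  v = 9
  z = 1 * 7  =>  z = 7
  b = 6 * z  =>  b = 42
  u = b * 7  =>  u = 294
  c = v  =>  c = 9
  return z = 7

Answer: 7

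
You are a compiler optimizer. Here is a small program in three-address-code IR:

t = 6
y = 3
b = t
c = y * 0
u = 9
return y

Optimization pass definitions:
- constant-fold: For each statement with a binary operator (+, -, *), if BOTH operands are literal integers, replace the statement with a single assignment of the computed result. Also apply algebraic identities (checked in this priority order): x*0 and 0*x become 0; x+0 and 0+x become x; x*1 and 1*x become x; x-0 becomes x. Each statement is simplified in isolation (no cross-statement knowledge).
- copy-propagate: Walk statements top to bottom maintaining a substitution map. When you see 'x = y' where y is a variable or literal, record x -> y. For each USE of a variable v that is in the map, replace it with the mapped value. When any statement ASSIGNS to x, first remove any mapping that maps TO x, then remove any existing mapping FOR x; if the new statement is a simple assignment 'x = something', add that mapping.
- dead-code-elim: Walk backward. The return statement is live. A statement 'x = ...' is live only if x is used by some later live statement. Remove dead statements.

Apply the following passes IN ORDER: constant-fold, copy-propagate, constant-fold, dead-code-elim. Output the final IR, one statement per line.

Initial IR:
  t = 6
  y = 3
  b = t
  c = y * 0
  u = 9
  return y
After constant-fold (6 stmts):
  t = 6
  y = 3
  b = t
  c = 0
  u = 9
  return y
After copy-propagate (6 stmts):
  t = 6
  y = 3
  b = 6
  c = 0
  u = 9
  return 3
After constant-fold (6 stmts):
  t = 6
  y = 3
  b = 6
  c = 0
  u = 9
  return 3
After dead-code-elim (1 stmts):
  return 3

Answer: return 3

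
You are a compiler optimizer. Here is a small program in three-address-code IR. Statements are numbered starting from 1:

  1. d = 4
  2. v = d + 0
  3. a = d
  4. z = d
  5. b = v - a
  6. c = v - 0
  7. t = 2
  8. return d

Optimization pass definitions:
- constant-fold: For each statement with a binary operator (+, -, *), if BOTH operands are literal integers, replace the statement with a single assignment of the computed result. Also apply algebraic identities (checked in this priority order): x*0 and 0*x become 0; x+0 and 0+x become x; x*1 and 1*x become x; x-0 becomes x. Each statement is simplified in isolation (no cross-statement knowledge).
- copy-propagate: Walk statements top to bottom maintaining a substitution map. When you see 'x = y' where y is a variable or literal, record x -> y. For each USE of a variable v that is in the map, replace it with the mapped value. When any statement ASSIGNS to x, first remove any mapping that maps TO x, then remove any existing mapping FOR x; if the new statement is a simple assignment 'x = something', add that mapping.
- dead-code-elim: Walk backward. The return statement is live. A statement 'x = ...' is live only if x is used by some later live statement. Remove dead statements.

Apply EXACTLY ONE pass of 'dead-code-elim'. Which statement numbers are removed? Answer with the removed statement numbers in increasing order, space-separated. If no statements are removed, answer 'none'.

Answer: 2 3 4 5 6 7

Derivation:
Backward liveness scan:
Stmt 1 'd = 4': KEEP (d is live); live-in = []
Stmt 2 'v = d + 0': DEAD (v not in live set ['d'])
Stmt 3 'a = d': DEAD (a not in live set ['d'])
Stmt 4 'z = d': DEAD (z not in live set ['d'])
Stmt 5 'b = v - a': DEAD (b not in live set ['d'])
Stmt 6 'c = v - 0': DEAD (c not in live set ['d'])
Stmt 7 't = 2': DEAD (t not in live set ['d'])
Stmt 8 'return d': KEEP (return); live-in = ['d']
Removed statement numbers: [2, 3, 4, 5, 6, 7]
Surviving IR:
  d = 4
  return d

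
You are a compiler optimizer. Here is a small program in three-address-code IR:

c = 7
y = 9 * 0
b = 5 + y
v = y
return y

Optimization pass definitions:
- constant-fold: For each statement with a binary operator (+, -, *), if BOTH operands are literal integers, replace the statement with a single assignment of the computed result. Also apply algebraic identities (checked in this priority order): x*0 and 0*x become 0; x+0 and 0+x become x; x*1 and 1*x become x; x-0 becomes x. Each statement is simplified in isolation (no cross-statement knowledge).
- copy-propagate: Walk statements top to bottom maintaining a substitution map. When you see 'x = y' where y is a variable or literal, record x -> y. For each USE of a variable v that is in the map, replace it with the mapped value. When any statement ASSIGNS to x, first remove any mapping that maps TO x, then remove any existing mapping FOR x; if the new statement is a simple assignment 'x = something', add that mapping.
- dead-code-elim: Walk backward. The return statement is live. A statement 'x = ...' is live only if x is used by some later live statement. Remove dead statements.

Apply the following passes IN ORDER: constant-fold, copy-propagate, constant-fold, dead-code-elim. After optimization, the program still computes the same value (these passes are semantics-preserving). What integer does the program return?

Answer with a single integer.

Initial IR:
  c = 7
  y = 9 * 0
  b = 5 + y
  v = y
  return y
After constant-fold (5 stmts):
  c = 7
  y = 0
  b = 5 + y
  v = y
  return y
After copy-propagate (5 stmts):
  c = 7
  y = 0
  b = 5 + 0
  v = 0
  return 0
After constant-fold (5 stmts):
  c = 7
  y = 0
  b = 5
  v = 0
  return 0
After dead-code-elim (1 stmts):
  return 0
Evaluate:
  c = 7  =>  c = 7
  y = 9 * 0  =>  y = 0
  b = 5 + y  =>  b = 5
  v = y  =>  v = 0
  return y = 0

Answer: 0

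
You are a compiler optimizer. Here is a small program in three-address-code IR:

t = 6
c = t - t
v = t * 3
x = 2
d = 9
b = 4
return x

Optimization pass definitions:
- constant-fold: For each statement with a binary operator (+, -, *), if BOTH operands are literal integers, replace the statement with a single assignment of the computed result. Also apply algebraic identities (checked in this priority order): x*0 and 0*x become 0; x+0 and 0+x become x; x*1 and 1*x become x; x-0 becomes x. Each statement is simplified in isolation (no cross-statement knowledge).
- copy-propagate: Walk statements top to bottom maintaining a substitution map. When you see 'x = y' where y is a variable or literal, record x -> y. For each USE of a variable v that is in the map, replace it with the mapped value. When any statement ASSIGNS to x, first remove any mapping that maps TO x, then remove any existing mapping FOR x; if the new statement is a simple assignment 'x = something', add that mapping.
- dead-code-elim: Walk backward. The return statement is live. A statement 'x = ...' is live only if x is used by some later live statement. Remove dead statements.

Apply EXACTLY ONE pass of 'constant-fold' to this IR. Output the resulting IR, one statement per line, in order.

Answer: t = 6
c = t - t
v = t * 3
x = 2
d = 9
b = 4
return x

Derivation:
Applying constant-fold statement-by-statement:
  [1] t = 6  (unchanged)
  [2] c = t - t  (unchanged)
  [3] v = t * 3  (unchanged)
  [4] x = 2  (unchanged)
  [5] d = 9  (unchanged)
  [6] b = 4  (unchanged)
  [7] return x  (unchanged)
Result (7 stmts):
  t = 6
  c = t - t
  v = t * 3
  x = 2
  d = 9
  b = 4
  return x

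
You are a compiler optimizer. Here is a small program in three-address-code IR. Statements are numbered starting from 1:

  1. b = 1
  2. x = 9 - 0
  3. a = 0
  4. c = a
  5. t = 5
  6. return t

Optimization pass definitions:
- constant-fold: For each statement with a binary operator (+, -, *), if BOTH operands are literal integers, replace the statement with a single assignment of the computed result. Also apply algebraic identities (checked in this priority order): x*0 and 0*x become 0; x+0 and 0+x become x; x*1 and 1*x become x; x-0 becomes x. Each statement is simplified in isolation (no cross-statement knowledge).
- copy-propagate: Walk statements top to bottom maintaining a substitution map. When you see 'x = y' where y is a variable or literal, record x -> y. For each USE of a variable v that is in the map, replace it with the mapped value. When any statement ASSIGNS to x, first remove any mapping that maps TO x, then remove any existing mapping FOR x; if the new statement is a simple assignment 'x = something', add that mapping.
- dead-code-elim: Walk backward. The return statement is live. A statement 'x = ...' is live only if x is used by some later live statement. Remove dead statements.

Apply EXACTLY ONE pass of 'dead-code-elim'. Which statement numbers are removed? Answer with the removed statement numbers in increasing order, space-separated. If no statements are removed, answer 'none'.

Answer: 1 2 3 4

Derivation:
Backward liveness scan:
Stmt 1 'b = 1': DEAD (b not in live set [])
Stmt 2 'x = 9 - 0': DEAD (x not in live set [])
Stmt 3 'a = 0': DEAD (a not in live set [])
Stmt 4 'c = a': DEAD (c not in live set [])
Stmt 5 't = 5': KEEP (t is live); live-in = []
Stmt 6 'return t': KEEP (return); live-in = ['t']
Removed statement numbers: [1, 2, 3, 4]
Surviving IR:
  t = 5
  return t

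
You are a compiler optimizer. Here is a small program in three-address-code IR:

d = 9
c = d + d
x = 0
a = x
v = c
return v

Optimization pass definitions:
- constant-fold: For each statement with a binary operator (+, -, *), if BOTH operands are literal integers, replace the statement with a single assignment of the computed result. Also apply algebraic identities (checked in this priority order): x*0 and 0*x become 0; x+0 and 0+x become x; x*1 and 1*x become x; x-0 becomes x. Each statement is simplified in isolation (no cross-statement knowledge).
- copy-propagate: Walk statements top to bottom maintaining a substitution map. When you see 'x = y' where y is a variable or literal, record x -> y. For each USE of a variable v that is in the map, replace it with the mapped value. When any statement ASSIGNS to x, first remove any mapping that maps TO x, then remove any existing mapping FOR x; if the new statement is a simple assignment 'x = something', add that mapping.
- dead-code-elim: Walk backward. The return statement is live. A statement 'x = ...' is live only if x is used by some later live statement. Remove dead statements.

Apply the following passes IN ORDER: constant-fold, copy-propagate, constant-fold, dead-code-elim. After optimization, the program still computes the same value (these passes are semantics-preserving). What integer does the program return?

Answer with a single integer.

Answer: 18

Derivation:
Initial IR:
  d = 9
  c = d + d
  x = 0
  a = x
  v = c
  return v
After constant-fold (6 stmts):
  d = 9
  c = d + d
  x = 0
  a = x
  v = c
  return v
After copy-propagate (6 stmts):
  d = 9
  c = 9 + 9
  x = 0
  a = 0
  v = c
  return c
After constant-fold (6 stmts):
  d = 9
  c = 18
  x = 0
  a = 0
  v = c
  return c
After dead-code-elim (2 stmts):
  c = 18
  return c
Evaluate:
  d = 9  =>  d = 9
  c = d + d  =>  c = 18
  x = 0  =>  x = 0
  a = x  =>  a = 0
  v = c  =>  v = 18
  return v = 18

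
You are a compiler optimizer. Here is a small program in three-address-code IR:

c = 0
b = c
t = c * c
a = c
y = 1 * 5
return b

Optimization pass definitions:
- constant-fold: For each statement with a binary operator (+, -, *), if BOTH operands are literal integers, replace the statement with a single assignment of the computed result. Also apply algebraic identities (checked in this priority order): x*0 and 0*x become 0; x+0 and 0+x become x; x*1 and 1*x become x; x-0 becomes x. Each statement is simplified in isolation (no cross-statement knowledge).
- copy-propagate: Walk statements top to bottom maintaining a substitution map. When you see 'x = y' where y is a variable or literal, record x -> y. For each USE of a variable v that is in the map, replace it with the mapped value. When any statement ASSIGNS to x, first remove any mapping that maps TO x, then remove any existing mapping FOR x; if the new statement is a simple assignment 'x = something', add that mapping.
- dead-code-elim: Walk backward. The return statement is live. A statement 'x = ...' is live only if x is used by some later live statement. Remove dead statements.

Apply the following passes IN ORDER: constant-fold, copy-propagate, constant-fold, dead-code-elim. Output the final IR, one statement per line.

Initial IR:
  c = 0
  b = c
  t = c * c
  a = c
  y = 1 * 5
  return b
After constant-fold (6 stmts):
  c = 0
  b = c
  t = c * c
  a = c
  y = 5
  return b
After copy-propagate (6 stmts):
  c = 0
  b = 0
  t = 0 * 0
  a = 0
  y = 5
  return 0
After constant-fold (6 stmts):
  c = 0
  b = 0
  t = 0
  a = 0
  y = 5
  return 0
After dead-code-elim (1 stmts):
  return 0

Answer: return 0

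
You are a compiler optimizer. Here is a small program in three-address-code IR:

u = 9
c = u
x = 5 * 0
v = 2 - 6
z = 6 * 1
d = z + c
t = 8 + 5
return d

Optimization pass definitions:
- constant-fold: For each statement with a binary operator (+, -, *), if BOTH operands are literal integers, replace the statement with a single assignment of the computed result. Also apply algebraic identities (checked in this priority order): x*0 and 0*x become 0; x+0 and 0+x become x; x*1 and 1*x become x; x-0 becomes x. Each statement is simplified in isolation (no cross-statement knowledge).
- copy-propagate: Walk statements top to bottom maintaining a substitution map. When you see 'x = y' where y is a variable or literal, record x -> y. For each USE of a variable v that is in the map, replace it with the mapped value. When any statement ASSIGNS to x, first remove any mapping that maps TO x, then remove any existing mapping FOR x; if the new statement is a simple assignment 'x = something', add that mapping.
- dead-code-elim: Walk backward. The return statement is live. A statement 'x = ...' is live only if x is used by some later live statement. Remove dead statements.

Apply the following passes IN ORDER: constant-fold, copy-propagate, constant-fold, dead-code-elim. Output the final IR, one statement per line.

Initial IR:
  u = 9
  c = u
  x = 5 * 0
  v = 2 - 6
  z = 6 * 1
  d = z + c
  t = 8 + 5
  return d
After constant-fold (8 stmts):
  u = 9
  c = u
  x = 0
  v = -4
  z = 6
  d = z + c
  t = 13
  return d
After copy-propagate (8 stmts):
  u = 9
  c = 9
  x = 0
  v = -4
  z = 6
  d = 6 + 9
  t = 13
  return d
After constant-fold (8 stmts):
  u = 9
  c = 9
  x = 0
  v = -4
  z = 6
  d = 15
  t = 13
  return d
After dead-code-elim (2 stmts):
  d = 15
  return d

Answer: d = 15
return d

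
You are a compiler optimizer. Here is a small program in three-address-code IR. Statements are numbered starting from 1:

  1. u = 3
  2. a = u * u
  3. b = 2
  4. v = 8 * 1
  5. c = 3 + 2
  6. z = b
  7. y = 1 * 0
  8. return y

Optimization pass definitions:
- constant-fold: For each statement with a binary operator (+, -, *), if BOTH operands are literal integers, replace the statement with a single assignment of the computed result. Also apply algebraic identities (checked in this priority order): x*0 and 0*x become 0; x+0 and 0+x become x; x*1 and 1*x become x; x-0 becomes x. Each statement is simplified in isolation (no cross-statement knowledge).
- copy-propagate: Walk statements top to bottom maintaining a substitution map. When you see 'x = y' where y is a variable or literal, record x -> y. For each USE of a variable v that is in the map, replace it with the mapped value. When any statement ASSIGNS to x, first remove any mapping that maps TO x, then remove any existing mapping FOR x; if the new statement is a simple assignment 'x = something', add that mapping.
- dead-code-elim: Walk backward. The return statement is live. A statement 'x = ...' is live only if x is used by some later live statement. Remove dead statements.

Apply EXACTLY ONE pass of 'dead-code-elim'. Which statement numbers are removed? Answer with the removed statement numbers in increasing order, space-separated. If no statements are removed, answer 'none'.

Backward liveness scan:
Stmt 1 'u = 3': DEAD (u not in live set [])
Stmt 2 'a = u * u': DEAD (a not in live set [])
Stmt 3 'b = 2': DEAD (b not in live set [])
Stmt 4 'v = 8 * 1': DEAD (v not in live set [])
Stmt 5 'c = 3 + 2': DEAD (c not in live set [])
Stmt 6 'z = b': DEAD (z not in live set [])
Stmt 7 'y = 1 * 0': KEEP (y is live); live-in = []
Stmt 8 'return y': KEEP (return); live-in = ['y']
Removed statement numbers: [1, 2, 3, 4, 5, 6]
Surviving IR:
  y = 1 * 0
  return y

Answer: 1 2 3 4 5 6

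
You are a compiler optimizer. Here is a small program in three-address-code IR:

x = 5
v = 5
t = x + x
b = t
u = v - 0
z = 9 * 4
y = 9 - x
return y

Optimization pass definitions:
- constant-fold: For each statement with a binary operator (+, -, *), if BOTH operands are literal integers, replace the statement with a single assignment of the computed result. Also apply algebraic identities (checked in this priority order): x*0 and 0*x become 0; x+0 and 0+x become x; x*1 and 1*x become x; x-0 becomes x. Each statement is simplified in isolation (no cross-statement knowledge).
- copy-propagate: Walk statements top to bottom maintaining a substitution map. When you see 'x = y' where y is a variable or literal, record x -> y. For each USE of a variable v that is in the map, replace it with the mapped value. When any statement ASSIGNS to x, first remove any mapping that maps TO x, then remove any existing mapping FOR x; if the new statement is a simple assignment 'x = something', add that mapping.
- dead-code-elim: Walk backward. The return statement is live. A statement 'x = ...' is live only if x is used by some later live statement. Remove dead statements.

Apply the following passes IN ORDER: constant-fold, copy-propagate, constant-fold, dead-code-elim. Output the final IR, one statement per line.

Answer: y = 4
return y

Derivation:
Initial IR:
  x = 5
  v = 5
  t = x + x
  b = t
  u = v - 0
  z = 9 * 4
  y = 9 - x
  return y
After constant-fold (8 stmts):
  x = 5
  v = 5
  t = x + x
  b = t
  u = v
  z = 36
  y = 9 - x
  return y
After copy-propagate (8 stmts):
  x = 5
  v = 5
  t = 5 + 5
  b = t
  u = 5
  z = 36
  y = 9 - 5
  return y
After constant-fold (8 stmts):
  x = 5
  v = 5
  t = 10
  b = t
  u = 5
  z = 36
  y = 4
  return y
After dead-code-elim (2 stmts):
  y = 4
  return y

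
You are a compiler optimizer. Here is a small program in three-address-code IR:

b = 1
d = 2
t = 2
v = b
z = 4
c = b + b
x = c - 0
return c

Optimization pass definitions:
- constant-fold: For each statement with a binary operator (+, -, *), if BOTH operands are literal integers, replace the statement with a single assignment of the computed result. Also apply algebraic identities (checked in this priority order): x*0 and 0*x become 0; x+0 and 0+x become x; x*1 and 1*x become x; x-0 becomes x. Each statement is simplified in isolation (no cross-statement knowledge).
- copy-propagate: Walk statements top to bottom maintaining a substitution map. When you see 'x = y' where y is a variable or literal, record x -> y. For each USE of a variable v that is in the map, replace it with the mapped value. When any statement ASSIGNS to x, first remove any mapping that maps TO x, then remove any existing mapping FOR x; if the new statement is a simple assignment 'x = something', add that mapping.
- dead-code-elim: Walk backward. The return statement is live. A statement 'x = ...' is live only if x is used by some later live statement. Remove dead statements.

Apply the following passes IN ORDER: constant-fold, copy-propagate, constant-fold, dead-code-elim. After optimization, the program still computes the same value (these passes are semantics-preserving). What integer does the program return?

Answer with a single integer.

Initial IR:
  b = 1
  d = 2
  t = 2
  v = b
  z = 4
  c = b + b
  x = c - 0
  return c
After constant-fold (8 stmts):
  b = 1
  d = 2
  t = 2
  v = b
  z = 4
  c = b + b
  x = c
  return c
After copy-propagate (8 stmts):
  b = 1
  d = 2
  t = 2
  v = 1
  z = 4
  c = 1 + 1
  x = c
  return c
After constant-fold (8 stmts):
  b = 1
  d = 2
  t = 2
  v = 1
  z = 4
  c = 2
  x = c
  return c
After dead-code-elim (2 stmts):
  c = 2
  return c
Evaluate:
  b = 1  =>  b = 1
  d = 2  =>  d = 2
  t = 2  =>  t = 2
  v = b  =>  v = 1
  z = 4  =>  z = 4
  c = b + b  =>  c = 2
  x = c - 0  =>  x = 2
  return c = 2

Answer: 2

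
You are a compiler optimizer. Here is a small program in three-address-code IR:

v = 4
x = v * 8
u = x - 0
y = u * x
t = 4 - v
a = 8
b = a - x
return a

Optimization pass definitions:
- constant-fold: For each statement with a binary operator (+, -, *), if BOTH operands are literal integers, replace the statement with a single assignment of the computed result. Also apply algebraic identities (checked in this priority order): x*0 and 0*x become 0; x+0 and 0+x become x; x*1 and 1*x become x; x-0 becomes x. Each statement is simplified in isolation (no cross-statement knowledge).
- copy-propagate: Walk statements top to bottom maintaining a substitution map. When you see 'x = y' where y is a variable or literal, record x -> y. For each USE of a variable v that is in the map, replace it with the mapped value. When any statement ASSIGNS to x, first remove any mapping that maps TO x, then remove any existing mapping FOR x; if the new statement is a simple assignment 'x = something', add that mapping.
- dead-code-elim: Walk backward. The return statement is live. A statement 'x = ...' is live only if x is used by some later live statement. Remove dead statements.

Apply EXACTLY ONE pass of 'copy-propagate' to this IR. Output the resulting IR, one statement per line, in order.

Answer: v = 4
x = 4 * 8
u = x - 0
y = u * x
t = 4 - 4
a = 8
b = 8 - x
return 8

Derivation:
Applying copy-propagate statement-by-statement:
  [1] v = 4  (unchanged)
  [2] x = v * 8  -> x = 4 * 8
  [3] u = x - 0  (unchanged)
  [4] y = u * x  (unchanged)
  [5] t = 4 - v  -> t = 4 - 4
  [6] a = 8  (unchanged)
  [7] b = a - x  -> b = 8 - x
  [8] return a  -> return 8
Result (8 stmts):
  v = 4
  x = 4 * 8
  u = x - 0
  y = u * x
  t = 4 - 4
  a = 8
  b = 8 - x
  return 8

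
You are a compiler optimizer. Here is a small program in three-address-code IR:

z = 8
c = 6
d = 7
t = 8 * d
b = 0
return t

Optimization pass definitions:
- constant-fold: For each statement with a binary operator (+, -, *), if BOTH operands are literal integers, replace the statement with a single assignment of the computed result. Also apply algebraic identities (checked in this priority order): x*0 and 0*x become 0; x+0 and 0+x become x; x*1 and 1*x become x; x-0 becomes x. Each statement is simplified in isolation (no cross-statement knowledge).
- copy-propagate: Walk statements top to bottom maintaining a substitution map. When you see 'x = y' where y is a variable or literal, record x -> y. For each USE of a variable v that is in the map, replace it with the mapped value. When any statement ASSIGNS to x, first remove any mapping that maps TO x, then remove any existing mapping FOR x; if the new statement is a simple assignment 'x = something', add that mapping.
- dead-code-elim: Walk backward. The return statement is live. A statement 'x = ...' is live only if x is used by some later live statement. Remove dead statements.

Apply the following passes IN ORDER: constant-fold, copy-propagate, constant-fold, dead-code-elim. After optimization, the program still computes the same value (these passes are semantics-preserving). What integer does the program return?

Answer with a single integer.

Answer: 56

Derivation:
Initial IR:
  z = 8
  c = 6
  d = 7
  t = 8 * d
  b = 0
  return t
After constant-fold (6 stmts):
  z = 8
  c = 6
  d = 7
  t = 8 * d
  b = 0
  return t
After copy-propagate (6 stmts):
  z = 8
  c = 6
  d = 7
  t = 8 * 7
  b = 0
  return t
After constant-fold (6 stmts):
  z = 8
  c = 6
  d = 7
  t = 56
  b = 0
  return t
After dead-code-elim (2 stmts):
  t = 56
  return t
Evaluate:
  z = 8  =>  z = 8
  c = 6  =>  c = 6
  d = 7  =>  d = 7
  t = 8 * d  =>  t = 56
  b = 0  =>  b = 0
  return t = 56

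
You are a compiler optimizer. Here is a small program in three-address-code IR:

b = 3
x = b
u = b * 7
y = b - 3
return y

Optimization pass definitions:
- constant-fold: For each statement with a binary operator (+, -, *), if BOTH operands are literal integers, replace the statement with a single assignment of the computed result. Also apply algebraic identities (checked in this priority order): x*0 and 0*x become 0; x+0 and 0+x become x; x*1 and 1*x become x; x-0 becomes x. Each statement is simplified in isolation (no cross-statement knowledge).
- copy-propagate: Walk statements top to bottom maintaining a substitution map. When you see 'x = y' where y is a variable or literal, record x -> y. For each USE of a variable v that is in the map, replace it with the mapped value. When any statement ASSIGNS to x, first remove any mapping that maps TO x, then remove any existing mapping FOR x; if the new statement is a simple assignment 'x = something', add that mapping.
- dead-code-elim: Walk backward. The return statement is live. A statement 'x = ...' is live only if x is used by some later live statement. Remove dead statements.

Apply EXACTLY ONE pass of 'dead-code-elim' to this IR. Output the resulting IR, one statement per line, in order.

Answer: b = 3
y = b - 3
return y

Derivation:
Applying dead-code-elim statement-by-statement:
  [5] return y  -> KEEP (return); live=['y']
  [4] y = b - 3  -> KEEP; live=['b']
  [3] u = b * 7  -> DEAD (u not live)
  [2] x = b  -> DEAD (x not live)
  [1] b = 3  -> KEEP; live=[]
Result (3 stmts):
  b = 3
  y = b - 3
  return y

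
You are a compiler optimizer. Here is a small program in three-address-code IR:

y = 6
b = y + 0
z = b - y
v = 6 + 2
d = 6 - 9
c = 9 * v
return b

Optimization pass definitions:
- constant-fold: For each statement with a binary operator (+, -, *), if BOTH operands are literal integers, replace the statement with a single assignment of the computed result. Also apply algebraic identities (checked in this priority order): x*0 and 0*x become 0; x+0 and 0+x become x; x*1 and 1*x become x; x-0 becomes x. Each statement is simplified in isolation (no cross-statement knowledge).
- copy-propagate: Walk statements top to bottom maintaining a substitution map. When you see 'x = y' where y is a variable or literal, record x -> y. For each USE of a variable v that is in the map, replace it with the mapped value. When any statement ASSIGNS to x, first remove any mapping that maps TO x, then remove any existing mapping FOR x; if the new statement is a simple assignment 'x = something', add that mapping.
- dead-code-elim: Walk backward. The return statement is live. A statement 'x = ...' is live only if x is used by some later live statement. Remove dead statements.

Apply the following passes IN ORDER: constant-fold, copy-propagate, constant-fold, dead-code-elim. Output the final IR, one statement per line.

Answer: return 6

Derivation:
Initial IR:
  y = 6
  b = y + 0
  z = b - y
  v = 6 + 2
  d = 6 - 9
  c = 9 * v
  return b
After constant-fold (7 stmts):
  y = 6
  b = y
  z = b - y
  v = 8
  d = -3
  c = 9 * v
  return b
After copy-propagate (7 stmts):
  y = 6
  b = 6
  z = 6 - 6
  v = 8
  d = -3
  c = 9 * 8
  return 6
After constant-fold (7 stmts):
  y = 6
  b = 6
  z = 0
  v = 8
  d = -3
  c = 72
  return 6
After dead-code-elim (1 stmts):
  return 6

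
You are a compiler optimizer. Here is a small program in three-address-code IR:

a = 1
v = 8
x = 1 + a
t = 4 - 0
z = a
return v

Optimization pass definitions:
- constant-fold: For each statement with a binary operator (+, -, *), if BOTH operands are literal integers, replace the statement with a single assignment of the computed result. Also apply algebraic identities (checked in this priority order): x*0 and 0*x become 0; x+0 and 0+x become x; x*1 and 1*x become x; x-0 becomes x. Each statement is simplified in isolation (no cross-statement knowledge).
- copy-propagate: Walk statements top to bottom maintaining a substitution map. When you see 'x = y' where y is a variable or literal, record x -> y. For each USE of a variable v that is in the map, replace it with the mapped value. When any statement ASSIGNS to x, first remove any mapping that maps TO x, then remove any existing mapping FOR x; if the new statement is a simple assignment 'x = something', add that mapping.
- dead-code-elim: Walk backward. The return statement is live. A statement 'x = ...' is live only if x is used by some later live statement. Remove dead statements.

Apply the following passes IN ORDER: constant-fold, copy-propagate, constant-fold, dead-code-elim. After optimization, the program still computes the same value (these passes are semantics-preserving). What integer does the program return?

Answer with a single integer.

Initial IR:
  a = 1
  v = 8
  x = 1 + a
  t = 4 - 0
  z = a
  return v
After constant-fold (6 stmts):
  a = 1
  v = 8
  x = 1 + a
  t = 4
  z = a
  return v
After copy-propagate (6 stmts):
  a = 1
  v = 8
  x = 1 + 1
  t = 4
  z = 1
  return 8
After constant-fold (6 stmts):
  a = 1
  v = 8
  x = 2
  t = 4
  z = 1
  return 8
After dead-code-elim (1 stmts):
  return 8
Evaluate:
  a = 1  =>  a = 1
  v = 8  =>  v = 8
  x = 1 + a  =>  x = 2
  t = 4 - 0  =>  t = 4
  z = a  =>  z = 1
  return v = 8

Answer: 8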